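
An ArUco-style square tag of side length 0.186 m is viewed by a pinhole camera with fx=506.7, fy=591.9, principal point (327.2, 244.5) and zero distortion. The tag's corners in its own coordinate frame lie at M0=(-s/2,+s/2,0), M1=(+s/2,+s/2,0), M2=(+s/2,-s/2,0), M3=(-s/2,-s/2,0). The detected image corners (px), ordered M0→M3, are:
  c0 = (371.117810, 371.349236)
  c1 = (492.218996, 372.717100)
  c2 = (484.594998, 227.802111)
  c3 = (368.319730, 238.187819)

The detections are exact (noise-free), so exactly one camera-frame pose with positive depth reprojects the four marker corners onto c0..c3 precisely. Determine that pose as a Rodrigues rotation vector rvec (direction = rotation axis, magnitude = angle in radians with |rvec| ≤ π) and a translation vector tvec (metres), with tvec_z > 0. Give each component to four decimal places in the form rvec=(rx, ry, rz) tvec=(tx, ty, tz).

Intrinsics K: fx=506.7, fy=591.9, cx=327.2, cy=244.5
Marker side s = 0.186 m; corners in marker frame (Z=0):
  M0 = (-0.0930, +0.0930, 0)
  M1 = (+0.0930, +0.0930, 0)
  M2 = (+0.0930, -0.0930, 0)
  M3 = (-0.0930, -0.0930, 0)
Detected image corners:
  c0 = (371.117810, 371.349236) px
  c1 = (492.218996, 372.717100) px
  c2 = (484.594998, 227.802111) px
  c3 = (368.319730, 238.187819) px
Planar DLT: solve 8×8 A·h = b for H (H[2,2]=1):
  H  [+440.10519 -57.65199 +426.47099]
  H  [-164.25958 +686.15382 +301.32820]
  H  [-0.46092 -0.19837 +1.00000]
B = K⁻¹H; ‖b₁‖=1.257014, ‖b₂‖=1.257014; λ = 2/(‖b₁‖+‖b₂‖) = 0.795536, sign → tz>0 ⇒ λ=+0.795536
r₁ = λ·B[:,0] = (+0.92776,-0.06930,-0.36668); r₂ = λ·B[:,1] = (+0.01139,+0.98740,-0.15781)
r₃ = r₁×r₂ = (+0.37300,+0.14223,+0.91687); SVD([r₁ r₂ r₃]) → R = UVᵀ:
  R  [+0.92776 +0.01139 +0.37300]
  R  [-0.06930 +0.98740 +0.14223]
  R  [-0.36668 -0.15781 +0.91687]
t = (+0.15586, +0.07638, +0.79554) m
tr R = 2.832032; θ = arccos((tr R − 1)/2) = 0.412763 rad = 23.650°
axis k = ((R−Rᵀ)₃₂, (R−Rᵀ)₁₃, (R−Rᵀ)₂₁) / (2 sinθ) = (-0.373985, +0.921965, -0.100580)
rvec = θ·k = (-0.154367, +0.380553, -0.041516)

rvec=(-0.1544, 0.3806, -0.0415) tvec=(0.1559, 0.0764, 0.7955)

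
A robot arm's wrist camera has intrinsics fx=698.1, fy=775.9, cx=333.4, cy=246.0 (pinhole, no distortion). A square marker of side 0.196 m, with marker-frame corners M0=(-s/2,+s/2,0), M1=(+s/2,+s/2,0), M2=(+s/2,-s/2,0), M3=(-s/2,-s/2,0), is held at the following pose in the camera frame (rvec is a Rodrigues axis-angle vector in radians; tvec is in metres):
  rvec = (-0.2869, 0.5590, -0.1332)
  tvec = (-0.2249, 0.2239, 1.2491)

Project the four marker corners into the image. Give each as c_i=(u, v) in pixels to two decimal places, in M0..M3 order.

c0=(166.84, 452.07) c1=(251.09, 443.21) c2=(249.87, 315.96) c3=(169.48, 333.87)

Intrinsics K: fx=698.1, fy=775.9, cx=333.4, cy=246.0
Marker side s = 0.196 m; corners in marker frame (Z=0):
  M0 = (-0.0980, +0.0980, 0)
  M1 = (+0.0980, +0.0980, 0)
  M2 = (+0.0980, -0.0980, 0)
  M3 = (-0.0980, -0.0980, 0)
rvec = (-0.2869, 0.5590, -0.1332), |rvec| = θ = 0.64229 rad = 36.800°
Rodrigues: sinθ=0.59903, 1−cosθ=0.19927; R = I + sinθ·[k]× + (1−cosθ)·[k]×²:
    [+0.84049 +0.04676 +0.53981]
    [-0.20170 +0.95167 +0.23161]
    [-0.50289 -0.30354 +0.80930]
t = (-0.2249, 0.2239, 1.2491) m
M0: Pc = R·M0+t = (-0.30269, +0.33693, +1.26864); u = 698.1·(-0.30269)/1.26864 + 333.4 = 166.8395, v = 775.9·(+0.33693)/1.26864 + 246.0 = 452.0670
M1: Pc = R·M1+t = (-0.13795, +0.29740, +1.17007); u = 698.1·(-0.13795)/1.17007 + 333.4 = 251.0948, v = 775.9·(+0.29740)/1.17007 + 246.0 = 443.2109
M2: Pc = R·M2+t = (-0.14711, +0.11087, +1.22956); u = 698.1·(-0.14711)/1.22956 + 333.4 = 249.8738, v = 775.9·(+0.11087)/1.22956 + 246.0 = 315.9630
M3: Pc = R·M3+t = (-0.31185, +0.15040, +1.32813); u = 698.1·(-0.31185)/1.32813 + 333.4 = 169.4834, v = 775.9·(+0.15040)/1.32813 + 246.0 = 333.8660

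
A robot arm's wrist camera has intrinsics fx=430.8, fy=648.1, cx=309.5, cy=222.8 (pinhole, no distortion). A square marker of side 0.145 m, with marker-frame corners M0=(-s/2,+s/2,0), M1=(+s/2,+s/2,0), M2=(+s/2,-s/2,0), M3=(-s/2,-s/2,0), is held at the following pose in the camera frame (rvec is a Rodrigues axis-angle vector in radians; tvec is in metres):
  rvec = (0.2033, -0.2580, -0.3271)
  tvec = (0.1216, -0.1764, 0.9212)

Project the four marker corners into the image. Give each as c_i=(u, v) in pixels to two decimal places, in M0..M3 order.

Intrinsics K: fx=430.8, fy=648.1, cx=309.5, cy=222.8
Marker side s = 0.145 m; corners in marker frame (Z=0):
  M0 = (-0.0725, +0.0725, 0)
  M1 = (+0.0725, +0.0725, 0)
  M2 = (+0.0725, -0.0725, 0)
  M3 = (-0.0725, -0.0725, 0)
rvec = (0.2033, -0.2580, -0.3271), |rvec| = θ = 0.46356 rad = 26.560°
Rodrigues: sinθ=0.44714, 1−cosθ=0.10553; R = I + sinθ·[k]× + (1−cosθ)·[k]×²:
    [+0.91476 +0.28975 -0.28152]
    [-0.34127 +0.92716 -0.15465]
    [+0.21620 +0.23754 +0.94701]
t = (0.1216, -0.1764, 0.9212) m
M0: Pc = R·M0+t = (+0.07629, -0.08444, +0.92275); u = 430.8·(+0.07629)/0.92275 + 309.5 = 345.1157, v = 648.1·(-0.08444)/0.92275 + 222.8 = 163.4934
M1: Pc = R·M1+t = (+0.20893, -0.13392, +0.95410); u = 430.8·(+0.20893)/0.95410 + 309.5 = 403.8363, v = 648.1·(-0.13392)/0.95410 + 222.8 = 131.8284
M2: Pc = R·M2+t = (+0.16691, -0.26836, +0.91965); u = 430.8·(+0.16691)/0.91965 + 309.5 = 387.6885, v = 648.1·(-0.26836)/0.91965 + 222.8 = 33.6801
M3: Pc = R·M3+t = (+0.03427, -0.21888, +0.88830); u = 430.8·(+0.03427)/0.88830 + 309.5 = 326.1212, v = 648.1·(-0.21888)/0.88830 + 222.8 = 63.1091

c0=(345.12, 163.49) c1=(403.84, 131.83) c2=(387.69, 33.68) c3=(326.12, 63.11)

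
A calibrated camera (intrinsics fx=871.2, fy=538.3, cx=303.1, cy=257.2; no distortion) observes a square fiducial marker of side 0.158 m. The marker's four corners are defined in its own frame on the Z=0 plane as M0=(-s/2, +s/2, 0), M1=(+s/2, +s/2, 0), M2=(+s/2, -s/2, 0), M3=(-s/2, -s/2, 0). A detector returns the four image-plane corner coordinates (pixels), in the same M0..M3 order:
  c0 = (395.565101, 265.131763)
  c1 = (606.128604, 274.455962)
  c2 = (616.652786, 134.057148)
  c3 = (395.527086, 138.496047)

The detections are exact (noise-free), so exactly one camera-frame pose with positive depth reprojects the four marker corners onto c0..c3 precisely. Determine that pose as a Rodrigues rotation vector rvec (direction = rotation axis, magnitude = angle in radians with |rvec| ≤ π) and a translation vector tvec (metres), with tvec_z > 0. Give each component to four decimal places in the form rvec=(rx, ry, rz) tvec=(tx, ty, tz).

rvec=(0.1903, 0.4392, 0.0217) tvec=(0.1429, -0.0626, 0.6393)

Intrinsics K: fx=871.2, fy=538.3, cx=303.1, cy=257.2
Marker side s = 0.158 m; corners in marker frame (Z=0):
  M0 = (-0.0790, +0.0790, 0)
  M1 = (+0.0790, +0.0790, 0)
  M2 = (+0.0790, -0.0790, 0)
  M3 = (-0.0790, -0.0790, 0)
Detected image corners:
  c0 = (395.565101, 265.131763) px
  c1 = (606.128604, 274.455962) px
  c2 = (616.652786, 134.057148) px
  c3 = (395.527086, 138.496047) px
Planar DLT: solve 8×8 A·h = b for H (H[2,2]=1):
  H  [+1034.15533 +116.43776 +497.79937]
  H  [-117.08312 +902.42069 +204.52089]
  H  [-0.65779 +0.29373 +1.00000]
B = K⁻¹H; ‖b₁‖=1.564230, ‖b₂‖=1.564230; λ = 2/(‖b₁‖+‖b₂‖) = 0.639292, sign → tz>0 ⇒ λ=+0.639292
r₁ = λ·B[:,0] = (+0.90517,+0.06187,-0.42052); r₂ = λ·B[:,1] = (+0.02011,+0.98201,+0.18778)
r₃ = r₁×r₂ = (+0.42457,-0.17843,+0.88764); SVD([r₁ r₂ r₃]) → R = UVᵀ:
  R  [+0.90517 +0.02011 +0.42457]
  R  [+0.06187 +0.98201 -0.17843]
  R  [-0.42052 +0.18778 +0.88764]
t = (+0.14287, -0.06256, +0.63929) m
tr R = 2.774817; θ = arccos((tr R − 1)/2) = 0.479104 rad = 27.451°
axis k = ((R−Rᵀ)₃₂, (R−Rᵀ)₁₃, (R−Rᵀ)₂₁) / (2 sinθ) = (+0.397207, +0.916611, +0.045297)
rvec = θ·k = (+0.190303, +0.439152, +0.021702)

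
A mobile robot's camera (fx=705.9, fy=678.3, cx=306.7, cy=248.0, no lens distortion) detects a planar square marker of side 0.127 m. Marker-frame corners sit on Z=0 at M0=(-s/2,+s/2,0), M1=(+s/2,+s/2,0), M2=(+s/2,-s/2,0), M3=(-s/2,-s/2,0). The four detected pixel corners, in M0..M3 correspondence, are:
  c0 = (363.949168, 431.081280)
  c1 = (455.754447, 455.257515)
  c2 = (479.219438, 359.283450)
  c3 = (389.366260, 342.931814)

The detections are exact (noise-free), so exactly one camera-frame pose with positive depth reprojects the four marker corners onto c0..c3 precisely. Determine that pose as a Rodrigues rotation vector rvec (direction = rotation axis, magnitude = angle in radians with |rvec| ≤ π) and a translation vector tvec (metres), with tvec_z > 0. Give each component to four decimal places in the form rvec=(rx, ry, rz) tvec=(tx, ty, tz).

rvec=(-0.3878, 0.5482, 0.2131) tvec=(0.1470, 0.1985, 0.9111)

Intrinsics K: fx=705.9, fy=678.3, cx=306.7, cy=248.0
Marker side s = 0.127 m; corners in marker frame (Z=0):
  M0 = (-0.0635, +0.0635, 0)
  M1 = (+0.0635, +0.0635, 0)
  M2 = (+0.0635, -0.0635, 0)
  M3 = (-0.0635, -0.0635, 0)
Detected image corners:
  c0 = (363.949168, 431.081280) px
  c1 = (455.754447, 455.257515) px
  c2 = (479.219438, 359.283450) px
  c3 = (389.366260, 342.931814) px
Planar DLT: solve 8×8 A·h = b for H (H[2,2]=1):
  H  [+463.20154 -331.93083 +420.60761]
  H  [-78.03815 +592.76080 +395.79071]
  H  [-0.59665 -0.32978 +1.00000]
B = K⁻¹H; ‖b₁‖=1.097546, ‖b₂‖=1.097545; λ = 2/(‖b₁‖+‖b₂‖) = 0.911124, sign → tz>0 ⇒ λ=+0.911124
r₁ = λ·B[:,0] = (+0.83406,+0.09393,-0.54362); r₂ = λ·B[:,1] = (-0.29788,+0.90608,-0.30047)
r₃ = r₁×r₂ = (+0.46434,+0.41254,+0.78371); SVD([r₁ r₂ r₃]) → R = UVᵀ:
  R  [+0.83406 -0.29788 +0.46434]
  R  [+0.09393 +0.90608 +0.41254]
  R  [-0.54362 -0.30047 +0.78371]
t = (+0.14702, +0.19852, +0.91112) m
tr R = 2.523847; θ = arccos((tr R − 1)/2) = 0.704519 rad = 40.366°
axis k = ((R−Rᵀ)₃₂, (R−Rᵀ)₁₃, (R−Rᵀ)₂₁) / (2 sinθ) = (-0.550448, +0.778146, +0.302484)
rvec = θ·k = (-0.387801, +0.548218, +0.213105)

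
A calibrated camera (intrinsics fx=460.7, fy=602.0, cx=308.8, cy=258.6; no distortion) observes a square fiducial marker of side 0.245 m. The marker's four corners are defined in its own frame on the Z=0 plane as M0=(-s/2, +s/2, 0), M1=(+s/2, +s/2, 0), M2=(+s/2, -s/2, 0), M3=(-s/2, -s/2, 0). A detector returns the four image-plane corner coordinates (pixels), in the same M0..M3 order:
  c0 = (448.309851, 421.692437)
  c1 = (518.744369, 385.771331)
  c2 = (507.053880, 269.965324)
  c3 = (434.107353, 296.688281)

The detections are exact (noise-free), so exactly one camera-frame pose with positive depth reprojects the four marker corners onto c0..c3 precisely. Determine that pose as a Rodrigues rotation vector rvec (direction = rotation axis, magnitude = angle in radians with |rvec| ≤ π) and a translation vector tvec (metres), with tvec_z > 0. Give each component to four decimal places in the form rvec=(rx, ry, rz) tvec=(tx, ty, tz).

rvec=(0.0615, -0.4156, -0.1906) tvec=(0.4370, 0.1672, 1.1857)

Intrinsics K: fx=460.7, fy=602.0, cx=308.8, cy=258.6
Marker side s = 0.245 m; corners in marker frame (Z=0):
  M0 = (-0.1225, +0.1225, 0)
  M1 = (+0.1225, +0.1225, 0)
  M2 = (+0.1225, -0.1225, 0)
  M3 = (-0.1225, -0.1225, 0)
Detected image corners:
  c0 = (448.309851, 421.692437) px
  c1 = (518.744369, 385.771331) px
  c2 = (507.053880, 269.965324) px
  c3 = (434.107353, 296.688281) px
Planar DLT: solve 8×8 A·h = b for H (H[2,2]=1):
  H  [+451.59021 +92.14257 +478.58331]
  H  [-13.51857 +519.13348 +343.50059]
  H  [+0.33335 +0.08282 +1.00000]
B = K⁻¹H; ‖b₁‖=0.843379, ‖b₂‖=0.843379; λ = 2/(‖b₁‖+‖b₂‖) = 1.185706, sign → tz>0 ⇒ λ=+1.185706
r₁ = λ·B[:,0] = (+0.89732,-0.19642,+0.39526); r₂ = λ·B[:,1] = (+0.17133,+0.98031,+0.09820)
r₃ = r₁×r₂ = (-0.40676,-0.02040,+0.91331); SVD([r₁ r₂ r₃]) → R = UVᵀ:
  R  [+0.89732 +0.17133 -0.40676]
  R  [-0.19642 +0.98031 -0.02040]
  R  [+0.39526 +0.09820 +0.91331]
t = (+0.43697, +0.16722, +1.18571) m
tr R = 2.790937; θ = arccos((tr R − 1)/2) = 0.461314 rad = 26.431°
axis k = ((R−Rᵀ)₃₂, (R−Rᵀ)₁₃, (R−Rᵀ)₂₁) / (2 sinθ) = (+0.133217, -0.900899, -0.413080)
rvec = θ·k = (+0.061455, -0.415597, -0.190559)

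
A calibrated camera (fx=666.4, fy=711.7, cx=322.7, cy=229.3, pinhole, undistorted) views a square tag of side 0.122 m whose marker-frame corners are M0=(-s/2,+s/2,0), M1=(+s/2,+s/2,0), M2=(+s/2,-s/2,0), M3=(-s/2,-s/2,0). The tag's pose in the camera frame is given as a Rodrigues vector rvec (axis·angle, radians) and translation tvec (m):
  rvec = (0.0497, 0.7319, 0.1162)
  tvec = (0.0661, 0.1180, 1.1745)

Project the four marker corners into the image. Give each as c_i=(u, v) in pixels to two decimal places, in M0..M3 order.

Intrinsics K: fx=666.4, fy=711.7, cx=322.7, cy=229.3
Marker side s = 0.122 m; corners in marker frame (Z=0):
  M0 = (-0.0610, +0.0610, 0)
  M1 = (+0.0610, +0.0610, 0)
  M2 = (+0.0610, -0.0610, 0)
  M3 = (-0.0610, -0.0610, 0)
rvec = (0.0497, 0.7319, 0.1162), |rvec| = θ = 0.74273 rad = 42.555°
Rodrigues: sinθ=0.67630, 1−cosθ=0.26338; R = I + sinθ·[k]× + (1−cosθ)·[k]×²:
    [+0.73780 -0.08844 +0.66920]
    [+0.12317 +0.99237 -0.00465]
    [-0.66368 +0.08586 +0.74307]
t = (0.0661, 0.1180, 1.1745) m
M0: Pc = R·M0+t = (+0.01570, +0.17102, +1.22022); u = 666.4·(+0.01570)/1.22022 + 322.7 = 331.2738, v = 711.7·(+0.17102)/1.22022 + 229.3 = 329.0489
M1: Pc = R·M1+t = (+0.10571, +0.18605, +1.13925); u = 666.4·(+0.10571)/1.13925 + 322.7 = 384.5352, v = 711.7·(+0.18605)/1.13925 + 229.3 = 345.5259
M2: Pc = R·M2+t = (+0.11650, +0.06498, +1.12878); u = 666.4·(+0.11650)/1.12878 + 322.7 = 391.4790, v = 711.7·(+0.06498)/1.12878 + 229.3 = 270.2694
M3: Pc = R·M3+t = (+0.02649, +0.04995, +1.20975); u = 666.4·(+0.02649)/1.20975 + 322.7 = 337.2916, v = 711.7·(+0.04995)/1.20975 + 229.3 = 258.6867

c0=(331.27, 329.05) c1=(384.54, 345.53) c2=(391.48, 270.27) c3=(337.29, 258.69)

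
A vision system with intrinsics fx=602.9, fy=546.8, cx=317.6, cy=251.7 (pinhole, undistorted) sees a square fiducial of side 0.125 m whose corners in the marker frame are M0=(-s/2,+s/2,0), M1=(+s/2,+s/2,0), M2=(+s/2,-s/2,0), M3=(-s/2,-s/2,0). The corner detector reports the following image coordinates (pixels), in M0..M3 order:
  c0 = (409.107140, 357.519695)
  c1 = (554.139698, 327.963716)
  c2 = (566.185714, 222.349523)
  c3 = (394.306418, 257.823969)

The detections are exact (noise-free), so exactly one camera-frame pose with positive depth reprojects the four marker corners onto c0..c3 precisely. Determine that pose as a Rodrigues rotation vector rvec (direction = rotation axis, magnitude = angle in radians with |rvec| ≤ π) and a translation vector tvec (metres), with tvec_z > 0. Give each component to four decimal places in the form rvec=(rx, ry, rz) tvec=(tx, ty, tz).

Intrinsics K: fx=602.9, fy=546.8, cx=317.6, cy=251.7
Marker side s = 0.125 m; corners in marker frame (Z=0):
  M0 = (-0.0625, +0.0625, 0)
  M1 = (+0.0625, +0.0625, 0)
  M2 = (+0.0625, -0.0625, 0)
  M3 = (-0.0625, -0.0625, 0)
Detected image corners:
  c0 = (409.107140, 357.519695) px
  c1 = (554.139698, 327.963716) px
  c2 = (566.185714, 222.349523) px
  c3 = (394.306418, 257.823969) px
Planar DLT: solve 8×8 A·h = b for H (H[2,2]=1):
  H  [+1243.24237 +663.23274 +480.83550]
  H  [-267.39024 +1216.26108 +295.79559]
  H  [-0.03183 +1.35569 +1.00000]
B = K⁻¹H; ‖b₁‖=2.132540, ‖b₂‖=2.132540; λ = 2/(‖b₁‖+‖b₂‖) = 0.468924, sign → tz>0 ⇒ λ=+0.468924
r₁ = λ·B[:,0] = (+0.97483,-0.22244,-0.01492); r₂ = λ·B[:,1] = (+0.18096,+0.75041,+0.63572)
r₃ = r₁×r₂ = (-0.13021,-0.62242,+0.77178); SVD([r₁ r₂ r₃]) → R = UVᵀ:
  R  [+0.97483 +0.18096 -0.13021]
  R  [-0.22244 +0.75041 -0.62242]
  R  [-0.01492 +0.63572 +0.77178]
t = (+0.12696, +0.03782, +0.46892) m
tr R = 2.497020; θ = arccos((tr R − 1)/2) = 0.724984 rad = 41.539°
axis k = ((R−Rᵀ)₃₂, (R−Rᵀ)₁₃, (R−Rᵀ)₂₁) / (2 sinθ) = (+0.948644, -0.086926, -0.304167)
rvec = θ·k = (+0.687752, -0.063020, -0.220516)

rvec=(0.6878, -0.0630, -0.2205) tvec=(0.1270, 0.0378, 0.4689)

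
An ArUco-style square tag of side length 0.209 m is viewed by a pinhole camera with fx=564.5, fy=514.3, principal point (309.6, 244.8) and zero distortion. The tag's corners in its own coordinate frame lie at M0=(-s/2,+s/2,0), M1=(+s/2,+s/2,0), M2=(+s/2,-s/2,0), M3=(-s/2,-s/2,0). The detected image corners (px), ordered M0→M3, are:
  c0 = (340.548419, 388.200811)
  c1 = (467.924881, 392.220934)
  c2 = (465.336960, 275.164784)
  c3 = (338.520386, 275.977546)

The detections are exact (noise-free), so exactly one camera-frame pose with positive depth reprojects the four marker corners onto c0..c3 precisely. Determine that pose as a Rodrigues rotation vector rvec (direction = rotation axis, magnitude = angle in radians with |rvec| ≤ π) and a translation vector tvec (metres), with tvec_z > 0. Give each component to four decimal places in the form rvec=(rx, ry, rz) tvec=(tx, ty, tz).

Intrinsics K: fx=564.5, fy=514.3, cx=309.6, cy=244.8
Marker side s = 0.209 m; corners in marker frame (Z=0):
  M0 = (-0.1045, +0.1045, 0)
  M1 = (+0.1045, +0.1045, 0)
  M2 = (+0.1045, -0.1045, 0)
  M3 = (-0.1045, -0.1045, 0)
Detected image corners:
  c0 = (340.548419, 388.200811) px
  c1 = (467.924881, 392.220934) px
  c2 = (465.336960, 275.164784) px
  c3 = (338.520386, 275.977546) px
Planar DLT: solve 8×8 A·h = b for H (H[2,2]=1):
  H  [+526.90773 +3.99340 +401.74267]
  H  [-59.41390 +542.47326 +332.76980]
  H  [-0.20147 -0.01742 +1.00000]
B = K⁻¹H; ‖b₁‖=1.063344, ‖b₂‖=1.063344; λ = 2/(‖b₁‖+‖b₂‖) = 0.940430, sign → tz>0 ⇒ λ=+0.940430
r₁ = λ·B[:,0] = (+0.98171,-0.01846,-0.18946); r₂ = λ·B[:,1] = (+0.01564,+0.99974,-0.01638)
r₃ = r₁×r₂ = (+0.18972,+0.01312,+0.98175); SVD([r₁ r₂ r₃]) → R = UVᵀ:
  R  [+0.98171 +0.01564 +0.18972]
  R  [-0.01846 +0.99974 +0.01312]
  R  [-0.18946 -0.01638 +0.98175]
t = (+0.15351, +0.16086, +0.94043) m
tr R = 2.963209; θ = arccos((tr R − 1)/2) = 0.192106 rad = 11.007°
axis k = ((R−Rᵀ)₃₂, (R−Rᵀ)₁₃, (R−Rᵀ)₂₁) / (2 sinθ) = (-0.077257, +0.993005, -0.089293)
rvec = θ·k = (-0.014841, +0.190762, -0.017154)

rvec=(-0.0148, 0.1908, -0.0172) tvec=(0.1535, 0.1609, 0.9404)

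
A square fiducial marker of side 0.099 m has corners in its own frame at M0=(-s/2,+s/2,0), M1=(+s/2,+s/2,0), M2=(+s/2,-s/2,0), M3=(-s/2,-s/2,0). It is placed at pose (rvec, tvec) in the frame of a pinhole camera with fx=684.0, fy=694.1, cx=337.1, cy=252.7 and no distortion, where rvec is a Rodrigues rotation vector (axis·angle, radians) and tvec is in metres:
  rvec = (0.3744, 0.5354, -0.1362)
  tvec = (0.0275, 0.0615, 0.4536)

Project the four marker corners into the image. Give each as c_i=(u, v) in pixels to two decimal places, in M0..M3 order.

c0=(332.00, 405.15) c1=(461.72, 418.28) c2=(434.45, 276.79) c3=(299.13, 278.52)

Intrinsics K: fx=684.0, fy=694.1, cx=337.1, cy=252.7
Marker side s = 0.099 m; corners in marker frame (Z=0):
  M0 = (-0.0495, +0.0495, 0)
  M1 = (+0.0495, +0.0495, 0)
  M2 = (+0.0495, -0.0495, 0)
  M3 = (-0.0495, -0.0495, 0)
rvec = (0.3744, 0.5354, -0.1362), |rvec| = θ = 0.66737 rad = 38.237°
Rodrigues: sinθ=0.61892, 1−cosθ=0.21455; R = I + sinθ·[k]× + (1−cosθ)·[k]×²:
    [+0.85298 +0.22287 +0.47197]
    [-0.02975 +0.92354 -0.38235]
    [-0.52110 +0.31209 +0.79439]
t = (0.0275, 0.0615, 0.4536) m
M0: Pc = R·M0+t = (-0.00369, +0.10869, +0.49484); u = 684.0·(-0.00369)/0.49484 + 337.1 = 331.9993, v = 694.1·(+0.10869)/0.49484 + 252.7 = 405.1529
M1: Pc = R·M1+t = (+0.08075, +0.10574, +0.44325); u = 684.0·(+0.08075)/0.44325 + 337.1 = 461.7152, v = 694.1·(+0.10574)/0.44325 + 252.7 = 418.2841
M2: Pc = R·M2+t = (+0.05869, +0.01431, +0.41236); u = 684.0·(+0.05869)/0.41236 + 337.1 = 434.4527, v = 694.1·(+0.01431)/0.41236 + 252.7 = 276.7909
M3: Pc = R·M3+t = (-0.02575, +0.01726, +0.46395); u = 684.0·(-0.02575)/0.46395 + 337.1 = 299.1295, v = 694.1·(+0.01726)/0.46395 + 252.7 = 278.5186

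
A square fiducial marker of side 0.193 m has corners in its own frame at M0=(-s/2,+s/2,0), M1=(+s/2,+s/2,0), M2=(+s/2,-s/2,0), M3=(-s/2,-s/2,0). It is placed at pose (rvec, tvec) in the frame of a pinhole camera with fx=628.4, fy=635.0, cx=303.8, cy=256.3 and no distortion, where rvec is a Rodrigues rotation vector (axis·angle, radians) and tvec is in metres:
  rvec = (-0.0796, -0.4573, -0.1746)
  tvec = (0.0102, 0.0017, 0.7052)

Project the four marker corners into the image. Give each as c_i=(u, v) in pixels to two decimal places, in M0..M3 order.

c0=(249.33, 363.23) c1=(399.39, 326.24) c2=(368.57, 165.50) c3=(216.15, 181.32)

Intrinsics K: fx=628.4, fy=635.0, cx=303.8, cy=256.3
Marker side s = 0.193 m; corners in marker frame (Z=0):
  M0 = (-0.0965, +0.0965, 0)
  M1 = (+0.0965, +0.0965, 0)
  M2 = (+0.0965, -0.0965, 0)
  M3 = (-0.0965, -0.0965, 0)
rvec = (-0.0796, -0.4573, -0.1746), |rvec| = θ = 0.49593 rad = 28.415°
Rodrigues: sinθ=0.47585, 1−cosθ=0.12047; R = I + sinθ·[k]× + (1−cosθ)·[k]×²:
    [+0.88263 +0.18536 -0.43198]
    [-0.14970 +0.98196 +0.11549]
    [+0.44559 -0.03727 +0.89446]
t = (0.0102, 0.0017, 0.7052) m
M0: Pc = R·M0+t = (-0.05709, +0.11091, +0.65860); u = 628.4·(-0.05709)/0.65860 + 303.8 = 249.3315, v = 635.0·(+0.11091)/0.65860 + 256.3 = 363.2307
M1: Pc = R·M1+t = (+0.11326, +0.08201, +0.74460); u = 628.4·(+0.11326)/0.74460 + 303.8 = 399.3856, v = 635.0·(+0.08201)/0.74460 + 256.3 = 326.2413
M2: Pc = R·M2+t = (+0.07749, -0.10751, +0.75180); u = 628.4·(+0.07749)/0.75180 + 303.8 = 368.5683, v = 635.0·(-0.10751)/0.75180 + 256.3 = 165.4961
M3: Pc = R·M3+t = (-0.09286, -0.07861, +0.66580); u = 628.4·(-0.09286)/0.66580 + 303.8 = 216.1546, v = 635.0·(-0.07861)/0.66580 + 256.3 = 181.3228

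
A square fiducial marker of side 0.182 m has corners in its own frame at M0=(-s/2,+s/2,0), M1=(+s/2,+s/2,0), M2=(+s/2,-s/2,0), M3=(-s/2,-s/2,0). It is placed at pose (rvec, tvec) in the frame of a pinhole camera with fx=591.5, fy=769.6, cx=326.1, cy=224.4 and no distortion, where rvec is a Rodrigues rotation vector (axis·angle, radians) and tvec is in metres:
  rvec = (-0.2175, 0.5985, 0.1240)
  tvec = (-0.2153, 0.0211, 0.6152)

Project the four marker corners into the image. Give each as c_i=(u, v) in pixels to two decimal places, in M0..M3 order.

c0=(48.36, 347.83) c1=(156.74, 384.66) c2=(198.81, 141.44) c3=(88.85, 143.26)

Intrinsics K: fx=591.5, fy=769.6, cx=326.1, cy=224.4
Marker side s = 0.182 m; corners in marker frame (Z=0):
  M0 = (-0.0910, +0.0910, 0)
  M1 = (+0.0910, +0.0910, 0)
  M2 = (+0.0910, -0.0910, 0)
  M3 = (-0.0910, -0.0910, 0)
rvec = (-0.2175, 0.5985, 0.1240), |rvec| = θ = 0.64876 rad = 37.171°
Rodrigues: sinθ=0.60420, 1−cosθ=0.20316; R = I + sinθ·[k]× + (1−cosθ)·[k]×²:
    [+0.81967 -0.17832 +0.54437]
    [+0.05265 +0.96974 +0.23838]
    [-0.57041 -0.16674 +0.80426]
t = (-0.2153, 0.0211, 0.6152) m
M0: Pc = R·M0+t = (-0.30612, +0.10456, +0.65193); u = 591.5·(-0.30612)/0.65193 + 326.1 = 48.3599, v = 769.6·(+0.10456)/0.65193 + 224.4 = 347.8267
M1: Pc = R·M1+t = (-0.15694, +0.11414, +0.54812); u = 591.5·(-0.15694)/0.54812 + 326.1 = 156.7424, v = 769.6·(+0.11414)/0.54812 + 224.4 = 384.6574
M2: Pc = R·M2+t = (-0.12448, -0.06236, +0.57847); u = 591.5·(-0.12448)/0.57847 + 326.1 = 198.8122, v = 769.6·(-0.06236)/0.57847 + 224.4 = 141.4410
M3: Pc = R·M3+t = (-0.27366, -0.07194, +0.68228); u = 591.5·(-0.27366)/0.68228 + 326.1 = 88.8490, v = 769.6·(-0.07194)/0.68228 + 224.4 = 143.2558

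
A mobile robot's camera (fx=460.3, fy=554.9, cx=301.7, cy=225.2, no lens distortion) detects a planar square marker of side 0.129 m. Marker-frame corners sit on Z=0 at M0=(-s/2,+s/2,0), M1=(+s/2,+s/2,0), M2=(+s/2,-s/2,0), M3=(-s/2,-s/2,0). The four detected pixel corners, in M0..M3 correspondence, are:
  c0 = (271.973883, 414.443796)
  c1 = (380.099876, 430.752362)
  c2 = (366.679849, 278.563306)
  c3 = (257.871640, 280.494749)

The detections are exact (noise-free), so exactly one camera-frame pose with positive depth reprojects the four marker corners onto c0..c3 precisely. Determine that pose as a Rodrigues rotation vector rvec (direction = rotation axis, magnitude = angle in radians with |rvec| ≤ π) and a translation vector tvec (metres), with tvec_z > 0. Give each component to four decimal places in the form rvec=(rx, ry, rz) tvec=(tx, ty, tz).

Intrinsics K: fx=460.3, fy=554.9, cx=301.7, cy=225.2
Marker side s = 0.129 m; corners in marker frame (Z=0):
  M0 = (-0.0645, +0.0645, 0)
  M1 = (+0.0645, +0.0645, 0)
  M2 = (+0.0645, -0.0645, 0)
  M3 = (-0.0645, -0.0645, 0)
Detected image corners:
  c0 = (271.973883, 414.443796) px
  c1 = (380.099876, 430.752362) px
  c2 = (366.679849, 278.563306) px
  c3 = (257.871640, 280.494749) px
Planar DLT: solve 8×8 A·h = b for H (H[2,2]=1):
  H  [+522.56708 +162.78053 +315.74614]
  H  [-293.52377 +1166.04264 +351.64103]
  H  [-0.99711 +0.17526 +1.00000]
B = K⁻¹H; ‖b₁‖=2.051721, ‖b₂‖=2.051721; λ = 2/(‖b₁‖+‖b₂‖) = 0.487396, sign → tz>0 ⇒ λ=+0.487396
r₁ = λ·B[:,0] = (+0.87186,-0.06058,-0.48599); r₂ = λ·B[:,1] = (+0.11637,+0.98953,+0.08542)
r₃ = r₁×r₂ = (+0.47572,-0.13103,+0.86978); SVD([r₁ r₂ r₃]) → R = UVᵀ:
  R  [+0.87186 +0.11637 +0.47572]
  R  [-0.06058 +0.98953 -0.13103]
  R  [-0.48599 +0.08542 +0.86978]
t = (+0.01487, +0.11106, +0.48740) m
tr R = 2.731171; θ = arccos((tr R − 1)/2) = 0.524478 rad = 30.050°
axis k = ((R−Rᵀ)₃₂, (R−Rᵀ)₁₃, (R−Rᵀ)₂₁) / (2 sinθ) = (+0.216123, +0.960246, -0.176690)
rvec = θ·k = (+0.113352, +0.503627, -0.092670)

rvec=(0.1134, 0.5036, -0.0927) tvec=(0.0149, 0.1111, 0.4874)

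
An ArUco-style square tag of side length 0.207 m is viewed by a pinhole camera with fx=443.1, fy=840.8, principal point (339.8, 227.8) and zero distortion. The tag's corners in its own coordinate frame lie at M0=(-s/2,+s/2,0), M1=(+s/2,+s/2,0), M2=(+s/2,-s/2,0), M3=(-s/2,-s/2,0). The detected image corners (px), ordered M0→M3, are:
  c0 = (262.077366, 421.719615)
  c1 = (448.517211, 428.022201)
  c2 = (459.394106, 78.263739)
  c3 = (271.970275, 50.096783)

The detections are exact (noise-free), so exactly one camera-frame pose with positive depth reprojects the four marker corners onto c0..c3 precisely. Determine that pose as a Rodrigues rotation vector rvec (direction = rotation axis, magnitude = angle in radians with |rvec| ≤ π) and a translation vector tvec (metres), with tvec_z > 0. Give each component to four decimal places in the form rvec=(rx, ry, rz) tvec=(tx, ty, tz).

Intrinsics K: fx=443.1, fy=840.8, cx=339.8, cy=227.8
Marker side s = 0.207 m; corners in marker frame (Z=0):
  M0 = (-0.1035, +0.1035, 0)
  M1 = (+0.1035, +0.1035, 0)
  M2 = (+0.1035, -0.1035, 0)
  M3 = (-0.1035, -0.1035, 0)
Detected image corners:
  c0 = (262.077366, 421.719615) px
  c1 = (448.517211, 428.022201) px
  c2 = (459.394106, 78.263739) px
  c3 = (271.970275, 50.096783) px
Planar DLT: solve 8×8 A·h = b for H (H[2,2]=1):
  H  [+1007.89192 -35.24826 +363.28103]
  H  [+154.15362 +1751.04629 +245.56126]
  H  [+0.29085 +0.04159 +1.00000]
B = K⁻¹H; ‖b₁‖=2.074741, ‖b₂‖=2.074741; λ = 2/(‖b₁‖+‖b₂‖) = 0.481988, sign → tz>0 ⇒ λ=+0.481988
r₁ = λ·B[:,0] = (+0.98884,+0.05039,+0.14019); r₂ = λ·B[:,1] = (-0.05371,+0.99836,+0.02004)
r₃ = r₁×r₂ = (-0.13895,-0.02735,+0.98992); SVD([r₁ r₂ r₃]) → R = UVᵀ:
  R  [+0.98884 -0.05371 -0.13895]
  R  [+0.05039 +0.99836 -0.02735]
  R  [+0.14019 +0.02004 +0.98992]
t = (+0.02554, +0.01018, +0.48199) m
tr R = 2.977119; θ = arccos((tr R − 1)/2) = 0.151409 rad = 8.675°
axis k = ((R−Rᵀ)₃₂, (R−Rᵀ)₁₃, (R−Rᵀ)₂₁) / (2 sinθ) = (+0.157116, -0.925326, +0.345090)
rvec = θ·k = (+0.023789, -0.140102, +0.052250)

rvec=(0.0238, -0.1401, 0.0522) tvec=(0.0255, 0.0102, 0.4820)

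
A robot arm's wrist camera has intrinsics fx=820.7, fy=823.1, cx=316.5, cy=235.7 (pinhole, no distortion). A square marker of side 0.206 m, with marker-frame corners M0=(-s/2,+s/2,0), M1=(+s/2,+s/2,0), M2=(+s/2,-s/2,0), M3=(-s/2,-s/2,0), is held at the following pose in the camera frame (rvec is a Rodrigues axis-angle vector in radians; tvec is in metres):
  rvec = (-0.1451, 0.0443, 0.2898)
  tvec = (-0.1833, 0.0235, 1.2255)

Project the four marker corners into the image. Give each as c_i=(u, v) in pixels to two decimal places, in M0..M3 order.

Intrinsics K: fx=820.7, fy=823.1, cx=316.5, cy=235.7
Marker side s = 0.206 m; corners in marker frame (Z=0):
  M0 = (-0.1030, +0.1030, 0)
  M1 = (+0.1030, +0.1030, 0)
  M2 = (+0.1030, -0.1030, 0)
  M3 = (-0.1030, -0.1030, 0)
rvec = (-0.1451, 0.0443, 0.2898), |rvec| = θ = 0.32711 rad = 18.742°
Rodrigues: sinθ=0.32131, 1−cosθ=0.05302; R = I + sinθ·[k]× + (1−cosθ)·[k]×²:
    [+0.95741 -0.28784 +0.02268]
    [+0.28147 +0.94795 +0.14889]
    [-0.06435 -0.13616 +0.98859]
t = (-0.1833, 0.0235, 1.2255) m
M0: Pc = R·M0+t = (-0.31156, +0.09215, +1.21810); u = 820.7·(-0.31156)/1.21810 + 316.5 = 106.5850, v = 823.1·(+0.09215)/1.21810 + 235.7 = 297.9657
M1: Pc = R·M1+t = (-0.11433, +0.15013, +1.20485); u = 820.7·(-0.11433)/1.20485 + 316.5 = 238.6190, v = 823.1·(+0.15013)/1.20485 + 235.7 = 338.2627
M2: Pc = R·M2+t = (-0.05504, -0.04515, +1.23290); u = 820.7·(-0.05504)/1.23290 + 316.5 = 279.8624, v = 823.1·(-0.04515)/1.23290 + 235.7 = 205.5593
M3: Pc = R·M3+t = (-0.25227, -0.10313, +1.24615); u = 820.7·(-0.25227)/1.24615 + 316.5 = 150.3616, v = 823.1·(-0.10313)/1.24615 + 235.7 = 167.5810

c0=(106.58, 297.97) c1=(238.62, 338.26) c2=(279.86, 205.56) c3=(150.36, 167.58)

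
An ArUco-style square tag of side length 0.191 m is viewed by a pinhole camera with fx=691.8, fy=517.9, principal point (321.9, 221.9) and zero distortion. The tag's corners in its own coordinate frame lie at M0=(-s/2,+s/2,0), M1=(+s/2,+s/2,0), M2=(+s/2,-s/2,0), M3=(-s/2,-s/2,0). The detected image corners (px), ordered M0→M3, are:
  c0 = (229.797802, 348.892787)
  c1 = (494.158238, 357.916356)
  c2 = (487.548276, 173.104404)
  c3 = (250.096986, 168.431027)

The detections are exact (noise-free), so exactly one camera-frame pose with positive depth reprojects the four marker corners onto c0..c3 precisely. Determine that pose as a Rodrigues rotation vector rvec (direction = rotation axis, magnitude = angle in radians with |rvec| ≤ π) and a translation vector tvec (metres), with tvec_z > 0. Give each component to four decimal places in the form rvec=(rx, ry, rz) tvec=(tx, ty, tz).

rvec=(-0.3043, 0.0495, 0.0399) tvec=(0.0325, 0.0360, 0.5289)

Intrinsics K: fx=691.8, fy=517.9, cx=321.9, cy=221.9
Marker side s = 0.191 m; corners in marker frame (Z=0):
  M0 = (-0.0955, +0.0955, 0)
  M1 = (+0.0955, +0.0955, 0)
  M2 = (+0.0955, -0.0955, 0)
  M3 = (-0.0955, -0.0955, 0)
Detected image corners:
  c0 = (229.797802, 348.892787) px
  c1 = (494.158238, 357.916356) px
  c2 = (487.548276, 173.104404) px
  c3 = (250.096986, 168.431027) px
Planar DLT: solve 8×8 A·h = b for H (H[2,2]=1):
  H  [+1272.01161 -242.73947 +364.34422]
  H  [+8.10454 +808.19760 +257.13079]
  H  [-0.10354 -0.56433 +1.00000]
B = K⁻¹H; ‖b₁‖=1.890670, ‖b₂‖=1.890670; λ = 2/(‖b₁‖+‖b₂‖) = 0.528913, sign → tz>0 ⇒ λ=+0.528913
r₁ = λ·B[:,0] = (+0.99799,+0.03174,-0.05477); r₂ = λ·B[:,1] = (-0.04670,+0.95327,-0.29848)
r₃ = r₁×r₂ = (+0.04273,+0.30044,+0.95284); SVD([r₁ r₂ r₃]) → R = UVᵀ:
  R  [+0.99799 -0.04670 +0.04273]
  R  [+0.03174 +0.95327 +0.30044]
  R  [-0.05477 -0.29848 +0.95284]
t = (+0.03245, +0.03598, +0.52891) m
tr R = 2.904109; θ = arccos((tr R − 1)/2) = 0.310914 rad = 17.814°
axis k = ((R−Rᵀ)₃₂, (R−Rᵀ)₁₃, (R−Rᵀ)₂₁) / (2 sinθ) = (-0.978863, +0.159349, +0.128202)
rvec = θ·k = (-0.304342, +0.049544, +0.039860)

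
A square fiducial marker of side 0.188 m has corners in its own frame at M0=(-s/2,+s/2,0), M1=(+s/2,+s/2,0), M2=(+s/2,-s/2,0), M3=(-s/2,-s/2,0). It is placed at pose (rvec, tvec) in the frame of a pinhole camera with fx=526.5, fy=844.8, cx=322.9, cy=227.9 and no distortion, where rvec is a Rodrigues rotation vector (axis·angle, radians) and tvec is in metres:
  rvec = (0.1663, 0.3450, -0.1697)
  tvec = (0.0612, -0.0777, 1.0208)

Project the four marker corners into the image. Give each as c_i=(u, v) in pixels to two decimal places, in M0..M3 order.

c0=(319.04, 248.91) c1=(410.52, 228.62) c2=(393.17, 70.36) c3=(300.60, 101.11)

Intrinsics K: fx=526.5, fy=844.8, cx=322.9, cy=227.9
Marker side s = 0.188 m; corners in marker frame (Z=0):
  M0 = (-0.0940, +0.0940, 0)
  M1 = (+0.0940, +0.0940, 0)
  M2 = (+0.0940, -0.0940, 0)
  M3 = (-0.0940, -0.0940, 0)
rvec = (0.1663, 0.3450, -0.1697), |rvec| = θ = 0.41890 rad = 24.001°
Rodrigues: sinθ=0.40676, 1−cosθ=0.08646; R = I + sinθ·[k]× + (1−cosθ)·[k]×²:
    [+0.92716 +0.19305 +0.32109]
    [-0.13651 +0.97218 -0.19033]
    [-0.34890 +0.13263 +0.92773]
t = (0.0612, -0.0777, 1.0208) m
M0: Pc = R·M0+t = (-0.00781, +0.02652, +1.06606); u = 526.5·(-0.00781)/1.06606 + 322.9 = 319.0445, v = 844.8·(+0.02652)/1.06606 + 227.9 = 248.9135
M1: Pc = R·M1+t = (+0.16650, +0.00085, +1.00047); u = 526.5·(+0.16650)/1.00047 + 322.9 = 410.5210, v = 844.8·(+0.00085)/1.00047 + 227.9 = 228.6205
M2: Pc = R·M2+t = (+0.13021, -0.18192, +0.97554); u = 526.5·(+0.13021)/0.97554 + 322.9 = 393.1730, v = 844.8·(-0.18192)/0.97554 + 227.9 = 70.3623
M3: Pc = R·M3+t = (-0.04410, -0.15625, +1.04113); u = 526.5·(-0.04410)/1.04113 + 322.9 = 300.5986, v = 844.8·(-0.15625)/1.04113 + 227.9 = 101.1120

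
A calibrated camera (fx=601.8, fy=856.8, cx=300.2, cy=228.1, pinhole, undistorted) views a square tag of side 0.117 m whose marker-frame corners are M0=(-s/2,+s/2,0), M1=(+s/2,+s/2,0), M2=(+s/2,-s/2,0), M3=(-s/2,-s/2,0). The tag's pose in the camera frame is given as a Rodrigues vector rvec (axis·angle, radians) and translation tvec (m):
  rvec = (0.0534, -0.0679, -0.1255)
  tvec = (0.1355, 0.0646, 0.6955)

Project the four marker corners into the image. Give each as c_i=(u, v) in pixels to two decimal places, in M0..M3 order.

c0=(373.62, 388.31) c1=(472.03, 368.50) c2=(461.22, 227.14) c3=(361.73, 245.60)

Intrinsics K: fx=601.8, fy=856.8, cx=300.2, cy=228.1
Marker side s = 0.117 m; corners in marker frame (Z=0):
  M0 = (-0.0585, +0.0585, 0)
  M1 = (+0.0585, +0.0585, 0)
  M2 = (+0.0585, -0.0585, 0)
  M3 = (-0.0585, -0.0585, 0)
rvec = (0.0534, -0.0679, -0.1255), |rvec| = θ = 0.15236 rad = 8.729°
Rodrigues: sinθ=0.15177, 1−cosθ=0.01158; R = I + sinθ·[k]× + (1−cosθ)·[k]×²:
    [+0.98984 +0.12321 -0.07098]
    [-0.12682 +0.99072 -0.04894]
    [+0.06429 +0.05745 +0.99628]
t = (0.1355, 0.0646, 0.6955) m
M0: Pc = R·M0+t = (+0.08480, +0.12998, +0.69510); u = 601.8·(+0.08480)/0.69510 + 300.2 = 373.6194, v = 856.8·(+0.12998)/0.69510 + 228.1 = 388.3125
M1: Pc = R·M1+t = (+0.20061, +0.11514, +0.70262); u = 601.8·(+0.20061)/0.70262 + 300.2 = 472.0264, v = 856.8·(+0.11514)/0.70262 + 228.1 = 368.5027
M2: Pc = R·M2+t = (+0.18620, -0.00078, +0.69590); u = 601.8·(+0.18620)/0.69590 + 300.2 = 461.2201, v = 856.8·(-0.00078)/0.69590 + 228.1 = 227.1444
M3: Pc = R·M3+t = (+0.07039, +0.01406, +0.68838); u = 601.8·(+0.07039)/0.68838 + 300.2 = 361.7342, v = 856.8·(+0.01406)/0.68838 + 228.1 = 245.6028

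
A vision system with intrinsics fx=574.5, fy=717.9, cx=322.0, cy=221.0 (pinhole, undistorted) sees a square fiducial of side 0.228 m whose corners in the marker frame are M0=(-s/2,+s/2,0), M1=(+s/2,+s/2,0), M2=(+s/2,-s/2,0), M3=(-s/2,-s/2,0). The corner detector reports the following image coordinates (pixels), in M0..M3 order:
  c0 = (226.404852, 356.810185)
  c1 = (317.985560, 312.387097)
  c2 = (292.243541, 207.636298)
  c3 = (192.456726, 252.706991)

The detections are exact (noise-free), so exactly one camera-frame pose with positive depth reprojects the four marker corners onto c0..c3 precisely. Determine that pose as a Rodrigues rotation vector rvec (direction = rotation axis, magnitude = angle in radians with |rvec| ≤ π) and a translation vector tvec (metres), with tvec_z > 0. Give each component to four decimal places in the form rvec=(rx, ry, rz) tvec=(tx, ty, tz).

Intrinsics K: fx=574.5, fy=717.9, cx=322.0, cy=221.0
Marker side s = 0.228 m; corners in marker frame (Z=0):
  M0 = (-0.1140, +0.1140, 0)
  M1 = (+0.1140, +0.1140, 0)
  M2 = (+0.1140, -0.1140, 0)
  M3 = (-0.1140, -0.1140, 0)
Detected image corners:
  c0 = (226.404852, 356.810185) px
  c1 = (317.985560, 312.387097) px
  c2 = (292.243541, 207.636298) px
  c3 = (192.456726, 252.706991) px
Planar DLT: solve 8×8 A·h = b for H (H[2,2]=1):
  H  [+449.37545 +217.94676 +258.49444]
  H  [-162.82954 +553.84244 +284.10326]
  H  [+0.11819 +0.33929 +1.00000]
B = K⁻¹H; ‖b₁‖=0.771907, ‖b₂‖=0.771907; λ = 2/(‖b₁‖+‖b₂‖) = 1.295493, sign → tz>0 ⇒ λ=+1.295493
r₁ = λ·B[:,0] = (+0.92752,-0.34097,+0.15311); r₂ = λ·B[:,1] = (+0.24511,+0.86413,+0.43955)
r₃ = r₁×r₂ = (-0.28218,-0.37016,+0.88507); SVD([r₁ r₂ r₃]) → R = UVᵀ:
  R  [+0.92752 +0.24511 -0.28218]
  R  [-0.34097 +0.86413 -0.37016]
  R  [+0.15311 +0.43955 +0.88507]
t = (-0.14320, +0.11387, +1.29549) m
tr R = 2.676727; θ = arccos((tr R − 1)/2) = 0.576522 rad = 33.032°
axis k = ((R−Rᵀ)₃₂, (R−Rᵀ)₁₃, (R−Rᵀ)₂₁) / (2 sinθ) = (+0.742699, -0.399263, -0.537575)
rvec = θ·k = (+0.428182, -0.230184, -0.309924)

rvec=(0.4282, -0.2302, -0.3099) tvec=(-0.1432, 0.1139, 1.2955)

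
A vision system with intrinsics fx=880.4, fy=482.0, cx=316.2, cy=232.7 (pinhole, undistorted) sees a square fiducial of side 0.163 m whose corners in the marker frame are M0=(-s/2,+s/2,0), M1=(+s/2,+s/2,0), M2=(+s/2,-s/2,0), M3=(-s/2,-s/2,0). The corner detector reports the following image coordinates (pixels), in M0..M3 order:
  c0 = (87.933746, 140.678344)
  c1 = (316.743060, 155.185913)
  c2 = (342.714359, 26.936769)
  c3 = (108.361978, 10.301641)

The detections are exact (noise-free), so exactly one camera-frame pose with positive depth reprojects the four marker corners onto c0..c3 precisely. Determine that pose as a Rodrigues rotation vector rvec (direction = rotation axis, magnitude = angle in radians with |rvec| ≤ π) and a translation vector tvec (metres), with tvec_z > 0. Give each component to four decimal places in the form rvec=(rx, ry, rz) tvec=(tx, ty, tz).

Intrinsics K: fx=880.4, fy=482.0, cx=316.2, cy=232.7
Marker side s = 0.163 m; corners in marker frame (Z=0):
  M0 = (-0.0815, +0.0815, 0)
  M1 = (+0.0815, +0.0815, 0)
  M2 = (+0.0815, -0.0815, 0)
  M3 = (-0.0815, -0.0815, 0)
Detected image corners:
  c0 = (87.933746, 140.678344) px
  c1 = (316.743060, 155.185913) px
  c2 = (342.714359, 26.936769) px
  c3 = (108.361978, 10.301641) px
Planar DLT: solve 8×8 A·h = b for H (H[2,2]=1):
  H  [+1438.12558 -109.26495 +214.56797]
  H  [+102.29772 +806.20198 +84.14509]
  H  [+0.08226 +0.15509 +1.00000]
B = K⁻¹H; ‖b₁‖=1.615294, ‖b₂‖=1.615294; λ = 2/(‖b₁‖+‖b₂‖) = 0.619082, sign → tz>0 ⇒ λ=+0.619082
r₁ = λ·B[:,0] = (+0.99297,+0.10680,+0.05093); r₂ = λ·B[:,1] = (-0.11132,+0.98914,+0.09601)
r₃ = r₁×r₂ = (-0.04012,-0.10101,+0.99408); SVD([r₁ r₂ r₃]) → R = UVᵀ:
  R  [+0.99297 -0.11132 -0.04012]
  R  [+0.10680 +0.98914 -0.10101]
  R  [+0.05093 +0.09601 +0.99408]
t = (-0.07147, -0.19080, +0.61908) m
tr R = 2.976188; θ = arccos((tr R − 1)/2) = 0.154466 rad = 8.850°
axis k = ((R−Rᵀ)₃₂, (R−Rᵀ)₁₃, (R−Rᵀ)₂₁) / (2 sinθ) = (+0.640280, -0.295891, +0.708866)
rvec = θ·k = (+0.098901, -0.045705, +0.109495)

rvec=(0.0989, -0.0457, 0.1095) tvec=(-0.0715, -0.1908, 0.6191)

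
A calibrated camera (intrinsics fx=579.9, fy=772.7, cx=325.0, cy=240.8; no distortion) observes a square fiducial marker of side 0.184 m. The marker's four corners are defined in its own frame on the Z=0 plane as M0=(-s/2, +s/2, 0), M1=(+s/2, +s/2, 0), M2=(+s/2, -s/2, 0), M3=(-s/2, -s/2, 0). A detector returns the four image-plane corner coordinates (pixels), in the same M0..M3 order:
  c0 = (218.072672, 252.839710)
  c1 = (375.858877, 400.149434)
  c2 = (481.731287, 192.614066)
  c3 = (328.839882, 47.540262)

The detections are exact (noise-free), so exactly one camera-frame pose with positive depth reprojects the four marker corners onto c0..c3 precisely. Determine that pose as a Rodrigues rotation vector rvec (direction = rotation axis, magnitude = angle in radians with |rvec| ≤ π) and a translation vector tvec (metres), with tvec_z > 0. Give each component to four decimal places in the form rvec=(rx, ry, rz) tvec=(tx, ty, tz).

rvec=(-0.0701, -0.0472, 0.6127) tvec=(0.0262, -0.0135, 0.5607)

Intrinsics K: fx=579.9, fy=772.7, cx=325.0, cy=240.8
Marker side s = 0.184 m; corners in marker frame (Z=0):
  M0 = (-0.0920, +0.0920, 0)
  M1 = (+0.0920, +0.0920, 0)
  M2 = (+0.0920, -0.0920, 0)
  M3 = (-0.0920, -0.0920, 0)
Detected image corners:
  c0 = (218.072672, 252.839710) px
  c1 = (375.858877, 400.149434) px
  c2 = (481.731287, 192.614066) px
  c3 = (328.839882, 47.540262) px
Planar DLT: solve 8×8 A·h = b for H (H[2,2]=1):
  H  [+858.72961 -638.54447 +352.13237]
  H  [+803.77044 +1090.12434 +222.21742]
  H  [+0.04178 -0.14212 +1.00000]
B = K⁻¹H; ‖b₁‖=1.783507, ‖b₂‖=1.783507; λ = 2/(‖b₁‖+‖b₂‖) = 0.560693, sign → tz>0 ⇒ λ=+0.560693
r₁ = λ·B[:,0] = (+0.81716,+0.57594,+0.02343); r₂ = λ·B[:,1] = (-0.57274,+0.81586,-0.07968)
r₃ = r₁×r₂ = (-0.06501,+0.05170,+0.99654); SVD([r₁ r₂ r₃]) → R = UVᵀ:
  R  [+0.81716 -0.57274 -0.06501]
  R  [+0.57594 +0.81586 +0.05170]
  R  [+0.02343 -0.07968 +0.99654]
t = (+0.02623, -0.01348, +0.56069) m
tr R = 2.629560; θ = arccos((tr R − 1)/2) = 0.618447 rad = 35.434°
axis k = ((R−Rᵀ)₃₂, (R−Rᵀ)₁₃, (R−Rᵀ)₂₁) / (2 sinθ) = (-0.113304, -0.076266, +0.990629)
rvec = θ·k = (-0.070073, -0.047166, +0.612651)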